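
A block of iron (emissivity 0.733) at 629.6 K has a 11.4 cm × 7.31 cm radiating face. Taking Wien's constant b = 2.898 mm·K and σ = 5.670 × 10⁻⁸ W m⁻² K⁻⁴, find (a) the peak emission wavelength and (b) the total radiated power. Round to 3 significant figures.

(a) λ_max = b/T = 2.898×10⁻³/629.6 = 4.603×10⁻⁶ m = 4.60 μm.
Area A = 0.114 × 0.0731 = 8.3334×10⁻³ m².
(b) P = εσAT⁴ = 0.733×5.670×10⁻⁸×8.3334×10⁻³×(629.6)⁴ = 54.4 W.

λ_max ≈ 4.60 μm; P ≈ 54.4 W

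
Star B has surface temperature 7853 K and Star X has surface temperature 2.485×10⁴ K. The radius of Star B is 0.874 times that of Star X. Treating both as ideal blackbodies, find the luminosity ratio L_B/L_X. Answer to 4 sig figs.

L_B/L_X ≈ 7.618×10⁻³

L ∝ R²T⁴, so L_B/L_X = (R_B/R_X)²(T_B/T_X)⁴ = (0.874)² × (7853/2.485×10⁴)⁴ = 0.763876 × 9.97325×10⁻³ = 7.618×10⁻³.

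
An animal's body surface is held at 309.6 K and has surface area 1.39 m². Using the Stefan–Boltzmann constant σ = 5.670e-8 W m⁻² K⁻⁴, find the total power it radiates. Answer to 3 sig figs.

P ≈ 724 W

Area A = 1.39 m².
P = σAT⁴ = 5.670×10⁻⁸ × 1.39 × (309.6)⁴ = 724 W.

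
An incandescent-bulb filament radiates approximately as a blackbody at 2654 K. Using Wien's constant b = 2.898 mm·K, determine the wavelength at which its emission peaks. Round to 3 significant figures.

Wien's displacement law: λ_max = b/T = (2.898×10⁻³ m·K)/(2654 K) = 1.092×10⁻⁶ m.
That is 1.09 μm, in the infrared range.

λ_max ≈ 1.09 μm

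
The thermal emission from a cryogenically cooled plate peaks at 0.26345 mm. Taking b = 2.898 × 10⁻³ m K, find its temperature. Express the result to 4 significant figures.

T ≈ 11.00 K

Wien's law gives T = b/λ_max = (2.898×10⁻³ m·K)/(2.6345×10⁻⁴ m) = 11.00 K.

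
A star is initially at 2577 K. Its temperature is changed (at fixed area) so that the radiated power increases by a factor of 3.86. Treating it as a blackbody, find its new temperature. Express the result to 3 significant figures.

T₂ ≈ 3.61×10³ K

P ∝ T⁴, so T₂/T₁ = (P₂/P₁)^(1/4) = (3.86)^(1/4) = 1.40167.
T₂ = 2577 × 1.40167 = 3.61×10³ K.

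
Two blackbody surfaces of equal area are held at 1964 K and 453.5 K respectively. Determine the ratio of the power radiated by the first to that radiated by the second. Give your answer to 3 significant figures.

P₁/P₂ ≈ 352

With equal areas, P₁/P₂ = (T₁/T₂)⁴ = (1964/453.5)⁴ = 352.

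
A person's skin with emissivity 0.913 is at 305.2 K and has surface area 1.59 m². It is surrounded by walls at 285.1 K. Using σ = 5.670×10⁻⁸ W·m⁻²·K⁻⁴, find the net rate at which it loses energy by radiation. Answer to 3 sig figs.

Area A = 1.59 m².
Net radiated power P_net = εσA(T⁴ − T₀⁴) = 0.913×5.670×10⁻⁸×1.59×(305.2⁴ − 285.1⁴).
T⁴ − T₀⁴ = 8.67637×10⁹ − 6.60677×10⁹ = 2.06960×10⁹ K⁴, so P_net = 170 W.

Net loss ≈ 170 W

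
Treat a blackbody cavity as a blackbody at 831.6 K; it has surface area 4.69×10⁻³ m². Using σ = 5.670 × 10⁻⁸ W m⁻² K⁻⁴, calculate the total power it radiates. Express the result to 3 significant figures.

P ≈ 127 W

Area A = 4.69×10⁻³ m².
P = σAT⁴ = 5.670×10⁻⁸ × 4.69×10⁻³ × (831.6)⁴ = 127 W.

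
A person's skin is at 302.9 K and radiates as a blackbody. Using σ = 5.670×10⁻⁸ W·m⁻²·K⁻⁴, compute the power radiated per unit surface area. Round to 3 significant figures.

Stefan–Boltzmann: I = σT⁴ = 5.670×10⁻⁸ × (302.9)⁴ = 477 W/m².

I ≈ 477 W/m²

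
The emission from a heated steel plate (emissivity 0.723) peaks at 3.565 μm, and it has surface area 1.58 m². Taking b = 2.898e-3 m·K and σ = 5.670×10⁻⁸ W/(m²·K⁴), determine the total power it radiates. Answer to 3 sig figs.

P ≈ 2.83×10⁴ W

Wien's law: T = b/λ_max = 2.898×10⁻³/3.565×10⁻⁶ = 812.903 K.
Area A = 1.58 m².
Then P = εσAT⁴ = 0.723×5.670×10⁻⁸×1.58×(812.903)⁴ = 2.83×10⁴ W.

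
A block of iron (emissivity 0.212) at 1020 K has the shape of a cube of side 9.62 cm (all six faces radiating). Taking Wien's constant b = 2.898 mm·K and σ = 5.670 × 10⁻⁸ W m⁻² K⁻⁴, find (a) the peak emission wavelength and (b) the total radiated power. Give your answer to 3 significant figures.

λ_max ≈ 2.84×10³ nm; P ≈ 722 W

(a) λ_max = b/T = 2.898×10⁻³/1020 = 2.841×10⁻⁶ m = 2.84×10³ nm.
Area A = 6s² = 6×(0.0962 m)² = 0.0555266 m².
(b) P = εσAT⁴ = 0.212×5.670×10⁻⁸×0.0555266×(1020)⁴ = 722 W.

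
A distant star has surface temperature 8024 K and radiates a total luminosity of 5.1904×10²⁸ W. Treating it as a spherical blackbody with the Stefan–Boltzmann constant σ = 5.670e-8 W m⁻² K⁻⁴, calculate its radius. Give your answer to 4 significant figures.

R ≈ 4.192×10⁹ m

L = 4πR²σT⁴ ⇒ R = √(L/(4πσT⁴)).
σT⁴ = 2.35043×10⁸ W/m², so R = √(5.1904×10²⁸/(4π×2.35043×10⁸)) = 4.192×10⁹ m.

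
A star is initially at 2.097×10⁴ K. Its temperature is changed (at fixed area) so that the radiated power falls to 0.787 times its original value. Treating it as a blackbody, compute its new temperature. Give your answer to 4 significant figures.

P ∝ T⁴, so T₂/T₁ = (P₂/P₁)^(1/4) = (0.787)^(1/4) = 0.941876.
T₂ = 2.097×10⁴ × 0.941876 = 1.975×10⁴ K.

T₂ ≈ 1.975×10⁴ K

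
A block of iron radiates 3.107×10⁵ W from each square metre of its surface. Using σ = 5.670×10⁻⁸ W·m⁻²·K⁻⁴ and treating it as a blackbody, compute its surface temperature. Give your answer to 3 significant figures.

I = σT⁴, so T = (I/σ)^(1/4) = (3.107×10⁵/(5.670×10⁻⁸))^(1/4) = 1.53×10³ K.

T ≈ 1.53×10³ K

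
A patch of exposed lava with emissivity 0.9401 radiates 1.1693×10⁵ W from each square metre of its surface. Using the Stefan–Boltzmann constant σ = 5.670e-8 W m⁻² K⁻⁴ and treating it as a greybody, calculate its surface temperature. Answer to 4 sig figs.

I = εσT⁴, so T = (I/εσ)^(1/4) = (1.1693×10⁵/(0.9401×5.670×10⁻⁸))^(1/4) = 1217 K.

T ≈ 1217 K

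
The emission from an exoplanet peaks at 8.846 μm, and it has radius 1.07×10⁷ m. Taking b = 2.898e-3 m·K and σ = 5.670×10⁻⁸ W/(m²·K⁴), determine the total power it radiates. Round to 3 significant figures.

Wien's law: T = b/λ_max = 2.898×10⁻³/8.846×10⁻⁶ = 327.606 K.
Surface area A = 4πR² = 4π(1.07×10⁷ m)² = 1.43872×10¹⁵ m².
Then P = σAT⁴ = 5.670×10⁻⁸×1.43872×10¹⁵×(327.606)⁴ = 9.40×10¹⁷ W.

P ≈ 9.40×10¹⁷ W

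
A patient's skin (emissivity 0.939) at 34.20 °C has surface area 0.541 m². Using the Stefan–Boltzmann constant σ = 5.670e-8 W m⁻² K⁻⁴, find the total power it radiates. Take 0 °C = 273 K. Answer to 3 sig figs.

T = 34.20 °C + 273 = 307.20 K.
Area A = 0.541 m².
P = εσAT⁴ = 0.939 × 5.670×10⁻⁸ × 0.541 × (307.20)⁴ = 257 W.

P ≈ 257 W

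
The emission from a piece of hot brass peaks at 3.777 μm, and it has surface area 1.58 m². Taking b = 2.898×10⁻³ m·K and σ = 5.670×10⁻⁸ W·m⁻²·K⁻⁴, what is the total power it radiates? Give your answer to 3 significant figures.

Wien's law: T = b/λ_max = 2.898×10⁻³/3.777×10⁻⁶ = 767.276 K.
Area A = 1.58 m².
Then P = σAT⁴ = 5.670×10⁻⁸×1.58×(767.276)⁴ = 3.10×10⁴ W.

P ≈ 3.10×10⁴ W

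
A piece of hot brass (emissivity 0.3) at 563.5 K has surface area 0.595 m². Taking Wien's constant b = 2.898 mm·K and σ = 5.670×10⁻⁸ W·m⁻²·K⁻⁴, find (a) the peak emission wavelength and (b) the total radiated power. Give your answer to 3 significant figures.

λ_max ≈ 5.14 μm; P ≈ 1.02×10³ W

(a) λ_max = b/T = 2.898×10⁻³/563.5 = 5.143×10⁻⁶ m = 5.14 μm.
Area A = 0.595 m².
(b) P = εσAT⁴ = 0.3×5.670×10⁻⁸×0.595×(563.5)⁴ = 1.02×10³ W.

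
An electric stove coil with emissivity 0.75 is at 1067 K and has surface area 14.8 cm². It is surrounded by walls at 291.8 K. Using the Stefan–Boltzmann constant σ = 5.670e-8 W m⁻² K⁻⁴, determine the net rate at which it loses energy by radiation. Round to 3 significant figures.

Area A = 14.8 cm² = 1.48×10⁻³ m².
Net radiated power P_net = εσA(T⁴ − T₀⁴) = 0.75×5.670×10⁻⁸×1.48×10⁻³×(1067⁴ − 291.8⁴).
T⁴ − T₀⁴ = 1.29616×10¹² − 7.25005×10⁹ = 1.28891×10¹² K⁴, so P_net = 81.1 W.

Net loss ≈ 81.1 W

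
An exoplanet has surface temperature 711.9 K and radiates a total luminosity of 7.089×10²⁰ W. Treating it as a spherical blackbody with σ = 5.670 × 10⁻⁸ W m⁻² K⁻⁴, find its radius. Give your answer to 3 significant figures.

L = 4πR²σT⁴ ⇒ R = √(L/(4πσT⁴)).
σT⁴ = 14563.3 W/m², so R = √(7.089×10²⁰/(4π×14563.3)) = 6.22×10⁷ m.

R ≈ 6.22×10⁷ m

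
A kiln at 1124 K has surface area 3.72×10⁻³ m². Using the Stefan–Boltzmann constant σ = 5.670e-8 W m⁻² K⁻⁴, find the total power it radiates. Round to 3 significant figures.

Area A = 3.72×10⁻³ m².
P = σAT⁴ = 5.670×10⁻⁸ × 3.72×10⁻³ × (1124)⁴ = 337 W.

P ≈ 337 W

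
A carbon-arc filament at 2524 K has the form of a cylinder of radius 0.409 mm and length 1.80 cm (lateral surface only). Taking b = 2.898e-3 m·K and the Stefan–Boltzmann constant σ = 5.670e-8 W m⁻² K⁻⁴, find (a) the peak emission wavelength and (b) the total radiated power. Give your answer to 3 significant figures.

λ_max ≈ 1.15×10³ nm; P ≈ 106 W

(a) λ_max = b/T = 2.898×10⁻³/2524 = 1.148×10⁻⁶ m = 1.15×10³ nm.
Lateral area A = 2πrL = 2π×4.09×10⁻⁴×0.0180 = 4.62568×10⁻⁵ m².
(b) P = σAT⁴ = 5.670×10⁻⁸×4.62568×10⁻⁵×(2524)⁴ = 106 W.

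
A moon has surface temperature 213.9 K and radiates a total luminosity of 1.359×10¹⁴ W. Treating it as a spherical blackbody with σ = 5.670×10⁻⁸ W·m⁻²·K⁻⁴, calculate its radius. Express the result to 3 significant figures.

L = 4πR²σT⁴ ⇒ R = √(L/(4πσT⁴)).
σT⁴ = 118.693 W/m², so R = √(1.359×10¹⁴/(4π×118.693)) = 3.02×10⁵ m.

R ≈ 3.02×10⁵ m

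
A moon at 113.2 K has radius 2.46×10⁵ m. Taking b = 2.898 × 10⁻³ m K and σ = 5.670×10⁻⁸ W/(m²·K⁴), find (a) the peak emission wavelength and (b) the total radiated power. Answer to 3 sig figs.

(a) λ_max = b/T = 2.898×10⁻³/113.2 = 2.560×10⁻⁵ m = 25.6 μm.
Surface area A = 4πR² = 4π(2.46×10⁵ m)² = 7.60466×10¹¹ m².
(b) P = σAT⁴ = 5.670×10⁻⁸×7.60466×10¹¹×(113.2)⁴ = 7.08×10¹² W.

λ_max ≈ 25.6 μm; P ≈ 7.08×10¹² W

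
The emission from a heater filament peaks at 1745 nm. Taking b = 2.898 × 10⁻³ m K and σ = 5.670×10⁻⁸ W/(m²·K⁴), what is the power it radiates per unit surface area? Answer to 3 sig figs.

Wien's law: T = b/λ_max = 2.898×10⁻³/1.745×10⁻⁶ = 1660.74 K.
Then I = σT⁴ = 5.670×10⁻⁸×(1660.74)⁴ = 4.31×10⁵ W/m².

I ≈ 4.31×10⁵ W/m²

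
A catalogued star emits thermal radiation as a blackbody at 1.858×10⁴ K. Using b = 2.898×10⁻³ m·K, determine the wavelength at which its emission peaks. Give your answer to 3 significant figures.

Wien's displacement law: λ_max = b/T = (2.898×10⁻³ m·K)/(1.858×10⁴ K) = 1.560×10⁻⁷ m.
That is 156 nm, in the ultraviolet range.

λ_max ≈ 156 nm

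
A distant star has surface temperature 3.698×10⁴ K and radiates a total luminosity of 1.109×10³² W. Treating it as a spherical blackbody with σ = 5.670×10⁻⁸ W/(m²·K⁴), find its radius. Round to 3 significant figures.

R ≈ 9.12×10⁹ m

L = 4πR²σT⁴ ⇒ R = √(L/(4πσT⁴)).
σT⁴ = 1.06035×10¹¹ W/m², so R = √(1.109×10³²/(4π×1.06035×10¹¹)) = 9.12×10⁹ m.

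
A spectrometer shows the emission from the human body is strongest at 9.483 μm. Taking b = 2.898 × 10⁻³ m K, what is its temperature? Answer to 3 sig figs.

Wien's law gives T = b/λ_max = (2.898×10⁻³ m·K)/(9.483×10⁻⁶ m) = 306 K.

T ≈ 306 K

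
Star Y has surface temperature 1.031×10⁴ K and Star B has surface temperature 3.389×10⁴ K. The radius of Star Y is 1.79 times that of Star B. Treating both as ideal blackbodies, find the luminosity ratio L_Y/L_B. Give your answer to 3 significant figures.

L ∝ R²T⁴, so L_Y/L_B = (R_Y/R_B)²(T_Y/T_B)⁴ = (1.79)² × (1.031×10⁴/3.389×10⁴)⁴ = 3.2041 × 8.56541×10⁻³ = 0.0274.

L_Y/L_B ≈ 0.0274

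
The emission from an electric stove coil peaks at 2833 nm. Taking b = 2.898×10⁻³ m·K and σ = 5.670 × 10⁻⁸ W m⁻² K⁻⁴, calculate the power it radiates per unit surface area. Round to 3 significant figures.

Wien's law: T = b/λ_max = 2.898×10⁻³/2.833×10⁻⁶ = 1022.94 K.
Then I = σT⁴ = 5.670×10⁻⁸×(1022.94)⁴ = 6.21×10⁴ W/m².

I ≈ 6.21×10⁴ W/m²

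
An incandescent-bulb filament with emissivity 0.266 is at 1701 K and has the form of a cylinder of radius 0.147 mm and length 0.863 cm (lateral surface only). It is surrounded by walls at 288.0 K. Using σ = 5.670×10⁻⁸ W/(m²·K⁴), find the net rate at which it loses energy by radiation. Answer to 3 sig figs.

Net loss ≈ 1.01 W

Lateral area A = 2πrL = 2π×1.47×10⁻⁴×8.63×10⁻³ = 7.97091×10⁻⁶ m².
Net radiated power P_net = εσA(T⁴ − T₀⁴) = 0.266×5.670×10⁻⁸×7.97091×10⁻⁶×(1701⁴ − 288.0⁴).
T⁴ − T₀⁴ = 8.37177×10¹² − 6.87971×10⁹ = 8.36489×10¹² K⁴, so P_net = 1.01 W.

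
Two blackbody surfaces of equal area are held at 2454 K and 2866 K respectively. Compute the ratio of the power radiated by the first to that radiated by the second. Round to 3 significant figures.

With equal areas, P₁/P₂ = (T₁/T₂)⁴ = (2454/2866)⁴ = 0.538.

P₁/P₂ ≈ 0.538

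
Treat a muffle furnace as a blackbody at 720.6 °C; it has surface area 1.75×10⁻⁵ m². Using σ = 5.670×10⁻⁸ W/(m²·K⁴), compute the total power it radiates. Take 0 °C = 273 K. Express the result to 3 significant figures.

P ≈ 0.967 W

T = 720.6 °C + 273 = 993.6 K.
Area A = 1.75×10⁻⁵ m².
P = σAT⁴ = 5.670×10⁻⁸ × 1.75×10⁻⁵ × (993.6)⁴ = 0.967 W.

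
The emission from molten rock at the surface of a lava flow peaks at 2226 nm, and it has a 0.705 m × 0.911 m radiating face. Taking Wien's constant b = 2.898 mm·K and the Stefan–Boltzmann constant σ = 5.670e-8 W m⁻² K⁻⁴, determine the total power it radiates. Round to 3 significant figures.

P ≈ 1.05×10⁵ W

Wien's law: T = b/λ_max = 2.898×10⁻³/2.226×10⁻⁶ = 1301.89 K.
Area A = 0.705 × 0.911 = 0.642255 m².
Then P = σAT⁴ = 5.670×10⁻⁸×0.642255×(1301.89)⁴ = 1.05×10⁵ W.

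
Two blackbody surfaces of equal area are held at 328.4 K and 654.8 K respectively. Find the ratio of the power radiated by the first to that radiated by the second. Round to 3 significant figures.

P₁/P₂ ≈ 0.0633

With equal areas, P₁/P₂ = (T₁/T₂)⁴ = (328.4/654.8)⁴ = 0.0633.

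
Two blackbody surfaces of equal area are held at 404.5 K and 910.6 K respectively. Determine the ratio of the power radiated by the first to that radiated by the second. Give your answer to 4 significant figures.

P₁/P₂ ≈ 0.03894

With equal areas, P₁/P₂ = (T₁/T₂)⁴ = (404.5/910.6)⁴ = 0.03894.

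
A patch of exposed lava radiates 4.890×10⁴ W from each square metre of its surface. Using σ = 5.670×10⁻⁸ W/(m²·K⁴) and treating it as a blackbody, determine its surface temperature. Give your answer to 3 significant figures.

T ≈ 964 K

I = σT⁴, so T = (I/σ)^(1/4) = (4.890×10⁴/(5.670×10⁻⁸))^(1/4) = 964 K.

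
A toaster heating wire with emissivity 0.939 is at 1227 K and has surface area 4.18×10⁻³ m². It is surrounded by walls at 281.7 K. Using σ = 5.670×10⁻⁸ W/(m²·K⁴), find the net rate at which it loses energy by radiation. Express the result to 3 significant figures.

Area A = 4.18×10⁻³ m².
Net radiated power P_net = εσA(T⁴ − T₀⁴) = 0.939×5.670×10⁻⁸×4.18×10⁻³×(1227⁴ − 281.7⁴).
T⁴ − T₀⁴ = 2.26662×10¹² − 6.29720×10⁹ = 2.26032×10¹² K⁴, so P_net = 503 W.

Net loss ≈ 503 W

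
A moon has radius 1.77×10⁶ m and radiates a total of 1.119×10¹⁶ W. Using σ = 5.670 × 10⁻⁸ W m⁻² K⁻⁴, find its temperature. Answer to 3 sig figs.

Surface area A = 4πR² = 4π(1.77×10⁶ m)² = 3.93692×10¹³ m².
P = σAT⁴ ⇒ T = (P/(σA))^(1/4) = (1.119×10¹⁶/(5.670×10⁻⁸×3.93692×10¹³))^(1/4) = 266 K.

T ≈ 266 K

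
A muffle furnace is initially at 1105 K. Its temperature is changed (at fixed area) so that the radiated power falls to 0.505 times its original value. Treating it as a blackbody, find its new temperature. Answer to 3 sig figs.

P ∝ T⁴, so T₂/T₁ = (P₂/P₁)^(1/4) = (0.505)^(1/4) = 0.842991.
T₂ = 1105 × 0.842991 = 932 K.

T₂ ≈ 932 K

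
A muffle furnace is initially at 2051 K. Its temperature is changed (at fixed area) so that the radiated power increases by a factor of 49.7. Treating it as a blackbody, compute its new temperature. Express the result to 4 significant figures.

T₂ ≈ 5446 K

P ∝ T⁴, so T₂/T₁ = (P₂/P₁)^(1/4) = (49.7)^(1/4) = 2.65515.
T₂ = 2051 × 2.65515 = 5446 K.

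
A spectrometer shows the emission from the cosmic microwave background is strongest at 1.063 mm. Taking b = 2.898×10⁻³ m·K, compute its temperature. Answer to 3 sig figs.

T ≈ 2.73 K

Wien's law gives T = b/λ_max = (2.898×10⁻³ m·K)/(1.063×10⁻³ m) = 2.73 K.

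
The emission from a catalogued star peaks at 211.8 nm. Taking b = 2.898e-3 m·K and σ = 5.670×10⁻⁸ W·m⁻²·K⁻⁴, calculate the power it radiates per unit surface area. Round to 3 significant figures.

Wien's law: T = b/λ_max = 2.898×10⁻³/2.118×10⁻⁷ = 13682.7 K.
Then I = σT⁴ = 5.670×10⁻⁸×(13682.7)⁴ = 1.99×10⁹ W/m².

I ≈ 1.99×10⁹ W/m²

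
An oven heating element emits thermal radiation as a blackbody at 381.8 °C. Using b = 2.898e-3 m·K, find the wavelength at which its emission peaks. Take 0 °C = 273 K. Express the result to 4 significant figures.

λ_max ≈ 4.426 μm

T = 381.8 °C + 273 = 654.8 K.
Wien's displacement law: λ_max = b/T = (2.898×10⁻³ m·K)/(654.8 K) = 4.4258×10⁻⁶ m.
That is 4.426 μm, in the infrared range.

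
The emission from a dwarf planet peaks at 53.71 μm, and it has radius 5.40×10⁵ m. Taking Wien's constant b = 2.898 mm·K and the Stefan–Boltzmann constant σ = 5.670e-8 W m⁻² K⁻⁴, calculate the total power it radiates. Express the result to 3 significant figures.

Wien's law: T = b/λ_max = 2.898×10⁻³/5.371×10⁻⁵ = 53.9564 K.
Surface area A = 4πR² = 4π(5.40×10⁵ m)² = 3.66435×10¹² m².
Then P = σAT⁴ = 5.670×10⁻⁸×3.66435×10¹²×(53.9564)⁴ = 1.76×10¹² W.

P ≈ 1.76×10¹² W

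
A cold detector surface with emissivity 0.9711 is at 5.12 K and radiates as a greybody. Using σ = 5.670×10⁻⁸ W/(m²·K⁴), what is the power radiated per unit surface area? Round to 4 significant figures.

Stefan–Boltzmann: I = εσT⁴ = 0.9711 × 5.670×10⁻⁸ × (5.12)⁴ = 3.784×10⁻⁵ W/m².

I ≈ 3.784×10⁻⁵ W/m²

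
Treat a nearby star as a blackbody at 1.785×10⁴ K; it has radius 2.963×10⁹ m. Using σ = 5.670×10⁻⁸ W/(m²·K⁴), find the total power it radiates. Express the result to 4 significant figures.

Surface area A = 4πR² = 4π(2.963×10⁹ m)² = 1.10325×10²⁰ m².
P = σAT⁴ = 5.670×10⁻⁸ × 1.10325×10²⁰ × (1.785×10⁴)⁴ = 6.351×10²⁹ W.

P ≈ 6.351×10²⁹ W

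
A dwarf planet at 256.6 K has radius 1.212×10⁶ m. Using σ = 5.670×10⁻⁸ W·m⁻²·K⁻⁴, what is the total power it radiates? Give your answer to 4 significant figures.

Surface area A = 4πR² = 4π(1.212×10⁶ m)² = 1.84593×10¹³ m².
P = σAT⁴ = 5.670×10⁻⁸ × 1.84593×10¹³ × (256.6)⁴ = 4.538×10¹⁵ W.

P ≈ 4.538×10¹⁵ W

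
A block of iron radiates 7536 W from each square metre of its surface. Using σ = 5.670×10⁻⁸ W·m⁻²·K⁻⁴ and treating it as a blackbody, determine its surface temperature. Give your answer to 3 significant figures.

I = σT⁴, so T = (I/σ)^(1/4) = (7536/(5.670×10⁻⁸))^(1/4) = 604 K.

T ≈ 604 K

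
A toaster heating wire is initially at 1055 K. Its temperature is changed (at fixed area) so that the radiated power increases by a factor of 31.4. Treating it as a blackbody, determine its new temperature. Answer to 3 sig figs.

P ∝ T⁴, so T₂/T₁ = (P₂/P₁)^(1/4) = (31.4)^(1/4) = 2.36719.
T₂ = 1055 × 2.36719 = 2.50×10³ K.

T₂ ≈ 2.50×10³ K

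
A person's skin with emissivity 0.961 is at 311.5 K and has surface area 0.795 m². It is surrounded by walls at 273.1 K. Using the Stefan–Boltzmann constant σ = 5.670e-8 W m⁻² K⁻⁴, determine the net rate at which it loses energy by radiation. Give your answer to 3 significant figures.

Area A = 0.795 m².
Net radiated power P_net = εσA(T⁴ − T₀⁴) = 0.961×5.670×10⁻⁸×0.795×(311.5⁴ − 273.1⁴).
T⁴ − T₀⁴ = 9.41526×10⁹ − 5.56271×10⁹ = 3.85255×10⁹ K⁴, so P_net = 167 W.

Net loss ≈ 167 W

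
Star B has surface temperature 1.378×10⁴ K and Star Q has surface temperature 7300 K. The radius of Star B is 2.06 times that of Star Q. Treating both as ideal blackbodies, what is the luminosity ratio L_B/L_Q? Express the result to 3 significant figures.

L ∝ R²T⁴, so L_B/L_Q = (R_B/R_Q)²(T_B/T_Q)⁴ = (2.06)² × (1.378×10⁴/7300)⁴ = 4.2436 × 12.6971 = 53.9.

L_B/L_Q ≈ 53.9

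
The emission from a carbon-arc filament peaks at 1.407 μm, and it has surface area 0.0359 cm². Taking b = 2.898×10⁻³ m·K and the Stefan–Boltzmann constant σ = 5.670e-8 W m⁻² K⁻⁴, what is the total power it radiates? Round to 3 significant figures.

Wien's law: T = b/λ_max = 2.898×10⁻³/1.407×10⁻⁶ = 2059.70 K.
Area A = 0.0359 cm² = 3.59×10⁻⁶ m².
Then P = σAT⁴ = 5.670×10⁻⁸×3.59×10⁻⁶×(2059.70)⁴ = 3.66 W.

P ≈ 3.66 W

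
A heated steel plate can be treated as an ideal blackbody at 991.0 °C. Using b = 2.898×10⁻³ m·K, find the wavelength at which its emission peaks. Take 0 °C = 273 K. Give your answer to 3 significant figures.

T = 991.0 °C + 273 = 1264.0 K.
Wien's displacement law: λ_max = b/T = (2.898×10⁻³ m·K)/(1264.0 K) = 2.293×10⁻⁶ m.
That is 2.29×10³ nm, in the infrared range.

λ_max ≈ 2.29×10³ nm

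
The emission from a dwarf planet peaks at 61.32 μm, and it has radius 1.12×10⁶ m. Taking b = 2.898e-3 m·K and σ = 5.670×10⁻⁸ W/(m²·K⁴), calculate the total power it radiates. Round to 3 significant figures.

P ≈ 4.46×10¹² W

Wien's law: T = b/λ_max = 2.898×10⁻³/6.132×10⁻⁵ = 47.2603 K.
Surface area A = 4πR² = 4π(1.12×10⁶ m)² = 1.57633×10¹³ m².
Then P = σAT⁴ = 5.670×10⁻⁸×1.57633×10¹³×(47.2603)⁴ = 4.46×10¹² W.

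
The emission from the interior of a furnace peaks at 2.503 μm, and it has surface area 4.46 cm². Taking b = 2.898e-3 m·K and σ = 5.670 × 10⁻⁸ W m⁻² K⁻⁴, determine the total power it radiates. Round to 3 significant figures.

P ≈ 45.4 W

Wien's law: T = b/λ_max = 2.898×10⁻³/2.503×10⁻⁶ = 1157.81 K.
Area A = 4.46 cm² = 4.46×10⁻⁴ m².
Then P = σAT⁴ = 5.670×10⁻⁸×4.46×10⁻⁴×(1157.81)⁴ = 45.4 W.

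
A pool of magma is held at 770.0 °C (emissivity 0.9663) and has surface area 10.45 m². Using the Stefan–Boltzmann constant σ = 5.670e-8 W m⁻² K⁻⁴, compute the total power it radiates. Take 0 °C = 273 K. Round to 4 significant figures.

P ≈ 6.776×10⁵ W

T = 770.0 °C + 273 = 1043.0 K.
Area A = 10.45 m².
P = εσAT⁴ = 0.9663 × 5.670×10⁻⁸ × 10.45 × (1043.0)⁴ = 6.776×10⁵ W.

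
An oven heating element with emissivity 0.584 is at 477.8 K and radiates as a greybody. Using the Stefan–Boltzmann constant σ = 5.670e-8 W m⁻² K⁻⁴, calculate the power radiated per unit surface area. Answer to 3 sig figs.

Stefan–Boltzmann: I = εσT⁴ = 0.584 × 5.670×10⁻⁸ × (477.8)⁴ = 1.73×10³ W/m².

I ≈ 1.73×10³ W/m²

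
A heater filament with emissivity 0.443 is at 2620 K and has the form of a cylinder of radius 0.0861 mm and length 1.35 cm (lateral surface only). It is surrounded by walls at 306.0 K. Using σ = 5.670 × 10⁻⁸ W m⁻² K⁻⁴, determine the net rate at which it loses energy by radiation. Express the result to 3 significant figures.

Net loss ≈ 8.64 W

Lateral area A = 2πrL = 2π×8.61×10⁻⁵×0.0135 = 7.30326×10⁻⁶ m².
Net radiated power P_net = εσA(T⁴ − T₀⁴) = 0.443×5.670×10⁻⁸×7.30326×10⁻⁶×(2620⁴ − 306.0⁴).
T⁴ − T₀⁴ = 4.71200×10¹³ − 8.76770×10⁹ = 4.71112×10¹³ K⁴, so P_net = 8.64 W.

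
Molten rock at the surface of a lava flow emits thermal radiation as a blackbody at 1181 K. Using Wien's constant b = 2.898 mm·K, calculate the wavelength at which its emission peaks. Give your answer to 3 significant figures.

Wien's displacement law: λ_max = b/T = (2.898×10⁻³ m·K)/(1181 K) = 2.454×10⁻⁶ m.
That is 2.45×10³ nm, in the infrared range.

λ_max ≈ 2.45×10³ nm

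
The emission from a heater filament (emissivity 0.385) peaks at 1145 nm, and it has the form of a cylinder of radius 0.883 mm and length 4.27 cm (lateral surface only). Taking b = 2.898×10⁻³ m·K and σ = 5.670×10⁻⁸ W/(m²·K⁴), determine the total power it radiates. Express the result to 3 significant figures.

Wien's law: T = b/λ_max = 2.898×10⁻³/1.145×10⁻⁶ = 2531.00 K.
Lateral area A = 2πrL = 2π×8.83×10⁻⁴×0.0427 = 2.36902×10⁻⁴ m².
Then P = εσAT⁴ = 0.385×5.670×10⁻⁸×2.36902×10⁻⁴×(2531.00)⁴ = 212 W.

P ≈ 212 W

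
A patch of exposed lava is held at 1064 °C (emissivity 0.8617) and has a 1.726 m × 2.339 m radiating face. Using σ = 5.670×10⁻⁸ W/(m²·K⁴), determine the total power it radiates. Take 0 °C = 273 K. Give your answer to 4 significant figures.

P ≈ 6.303×10⁵ W

T = 1064 °C + 273 = 1337 K.
Area A = 1.726 × 2.339 = 4.03711 m².
P = εσAT⁴ = 0.8617 × 5.670×10⁻⁸ × 4.03711 × (1337)⁴ = 6.303×10⁵ W.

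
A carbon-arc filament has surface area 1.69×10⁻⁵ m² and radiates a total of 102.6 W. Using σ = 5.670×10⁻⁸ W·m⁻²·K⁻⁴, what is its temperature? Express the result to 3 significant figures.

T ≈ 3.22×10³ K

Area A = 1.69×10⁻⁵ m².
P = σAT⁴ ⇒ T = (P/(σA))^(1/4) = (102.6/(5.670×10⁻⁸×1.69×10⁻⁵))^(1/4) = 3.22×10³ K.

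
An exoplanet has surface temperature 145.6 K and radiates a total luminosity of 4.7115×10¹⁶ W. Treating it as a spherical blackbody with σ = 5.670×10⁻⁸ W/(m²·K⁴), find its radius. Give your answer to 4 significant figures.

L = 4πR²σT⁴ ⇒ R = √(L/(4πσT⁴)).
σT⁴ = 25.4817 W/m², so R = √(4.7115×10¹⁶/(4π×25.4817)) = 1.213×10⁷ m.

R ≈ 1.213×10⁷ m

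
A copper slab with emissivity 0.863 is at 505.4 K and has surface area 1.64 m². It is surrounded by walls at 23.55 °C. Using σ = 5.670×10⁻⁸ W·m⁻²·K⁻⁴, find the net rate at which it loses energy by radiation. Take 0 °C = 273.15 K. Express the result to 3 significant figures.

Surroundings: T = 23.55 °C + 273.15 = 296.70 K.
Area A = 1.64 m².
Net radiated power P_net = εσA(T⁴ − T₀⁴) = 0.863×5.670×10⁻⁸×1.64×(505.4⁴ − 296.70⁴).
T⁴ − T₀⁴ = 6.52441×10¹⁰ − 7.74944×10⁹ = 5.74947×10¹⁰ K⁴, so P_net = 4.61×10³ W.

Net loss ≈ 4.61×10³ W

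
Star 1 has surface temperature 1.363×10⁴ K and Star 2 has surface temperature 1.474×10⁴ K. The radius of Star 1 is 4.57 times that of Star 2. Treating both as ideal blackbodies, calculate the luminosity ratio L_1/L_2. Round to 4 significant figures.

L ∝ R²T⁴, so L_1/L_2 = (R_1/R_2)²(T_1/T_2)⁴ = (4.57)² × (1.363×10⁴/1.474×10⁴)⁴ = 20.8849 × 0.731128 = 15.27.

L_1/L_2 ≈ 15.27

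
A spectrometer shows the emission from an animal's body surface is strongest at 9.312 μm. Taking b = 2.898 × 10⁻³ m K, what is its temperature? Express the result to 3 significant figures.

T ≈ 311 K

Wien's law gives T = b/λ_max = (2.898×10⁻³ m·K)/(9.312×10⁻⁶ m) = 311 K.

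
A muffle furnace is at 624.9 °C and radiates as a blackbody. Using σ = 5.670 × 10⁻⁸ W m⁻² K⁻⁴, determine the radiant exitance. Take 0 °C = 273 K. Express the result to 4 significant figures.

T = 624.9 °C + 273 = 897.9 K.
Stefan–Boltzmann: I = σT⁴ = 5.670×10⁻⁸ × (897.9)⁴ = 3.685×10⁴ W/m².

I ≈ 3.685×10⁴ W/m²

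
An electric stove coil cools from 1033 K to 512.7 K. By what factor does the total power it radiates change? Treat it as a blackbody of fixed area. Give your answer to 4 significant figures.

P ∝ T⁴, so P₂/P₁ = (T₂/T₁)⁴ = (512.7/1033)⁴ = (0.496321)⁴ = 0.06068.

P₂/P₁ ≈ 0.06068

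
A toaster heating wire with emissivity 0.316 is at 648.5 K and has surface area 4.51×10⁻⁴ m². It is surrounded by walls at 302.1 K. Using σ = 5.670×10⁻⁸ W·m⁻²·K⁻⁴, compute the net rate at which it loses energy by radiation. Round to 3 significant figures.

Net loss ≈ 1.36 W

Area A = 4.51×10⁻⁴ m².
Net radiated power P_net = εσA(T⁴ − T₀⁴) = 0.316×5.670×10⁻⁸×4.51×10⁻⁴×(648.5⁴ − 302.1⁴).
T⁴ − T₀⁴ = 1.76864×10¹¹ − 8.32919×10⁹ = 1.68535×10¹¹ K⁴, so P_net = 1.36 W.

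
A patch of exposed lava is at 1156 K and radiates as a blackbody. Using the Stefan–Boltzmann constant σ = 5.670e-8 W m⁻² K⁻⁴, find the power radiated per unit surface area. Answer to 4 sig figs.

Stefan–Boltzmann: I = σT⁴ = 5.670×10⁻⁸ × (1156)⁴ = 1.013×10⁵ W/m².

I ≈ 1.013×10⁵ W/m²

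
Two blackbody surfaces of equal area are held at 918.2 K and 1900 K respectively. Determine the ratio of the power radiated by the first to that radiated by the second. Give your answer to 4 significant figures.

With equal areas, P₁/P₂ = (T₁/T₂)⁴ = (918.2/1900)⁴ = 0.05454.

P₁/P₂ ≈ 0.05454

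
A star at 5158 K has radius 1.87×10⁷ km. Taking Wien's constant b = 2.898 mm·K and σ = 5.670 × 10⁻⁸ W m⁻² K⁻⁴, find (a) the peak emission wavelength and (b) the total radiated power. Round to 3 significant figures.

λ_max ≈ 562 nm; P ≈ 1.76×10²⁹ W

(a) λ_max = b/T = 2.898×10⁻³/5158 = 5.618×10⁻⁷ m = 562 nm.
Surface area A = 4πR² = 4π(1.87×10¹⁰ m)² = 4.39433×10²¹ m².
(b) P = σAT⁴ = 5.670×10⁻⁸×4.39433×10²¹×(5158)⁴ = 1.76×10²⁹ W.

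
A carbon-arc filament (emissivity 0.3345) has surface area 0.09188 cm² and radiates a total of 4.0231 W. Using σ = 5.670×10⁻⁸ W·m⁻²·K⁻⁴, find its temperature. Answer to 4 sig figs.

T ≈ 2192 K

Area A = 0.09188 cm² = 9.188×10⁻⁶ m².
P = εσAT⁴ ⇒ T = (P/(εσA))^(1/4) = (4.0231/(0.3345×5.670×10⁻⁸×9.188×10⁻⁶))^(1/4) = 2192 K.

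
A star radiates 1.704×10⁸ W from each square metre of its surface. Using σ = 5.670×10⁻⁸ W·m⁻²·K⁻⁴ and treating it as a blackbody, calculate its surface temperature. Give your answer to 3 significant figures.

I = σT⁴, so T = (I/σ)^(1/4) = (1.704×10⁸/(5.670×10⁻⁸))^(1/4) = 7.40×10³ K.

T ≈ 7.40×10³ K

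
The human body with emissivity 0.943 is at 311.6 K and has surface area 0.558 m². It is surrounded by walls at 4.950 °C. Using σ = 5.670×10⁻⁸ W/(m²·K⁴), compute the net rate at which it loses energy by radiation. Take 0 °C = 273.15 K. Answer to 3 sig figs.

Net loss ≈ 103 W

Surroundings: T = 4.950 °C + 273.15 = 278.100 K.
Area A = 0.558 m².
Net radiated power P_net = εσA(T⁴ − T₀⁴) = 0.943×5.670×10⁻⁸×0.558×(311.6⁴ − 278.100⁴).
T⁴ − T₀⁴ = 9.42735×10⁹ − 5.98142×10⁹ = 3.44593×10⁹ K⁴, so P_net = 103 W.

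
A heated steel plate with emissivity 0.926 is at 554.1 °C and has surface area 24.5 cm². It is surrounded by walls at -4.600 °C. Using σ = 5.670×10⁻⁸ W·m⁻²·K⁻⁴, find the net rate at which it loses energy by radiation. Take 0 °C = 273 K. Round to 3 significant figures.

Net loss ≈ 59.5 W

T = 554.1 °C + 273 = 827.1 K.
Surroundings: T = -4.600 °C + 273 = 268.400 K.
Area A = 24.5 cm² = 2.45×10⁻³ m².
Net radiated power P_net = εσA(T⁴ − T₀⁴) = 0.926×5.670×10⁻⁸×2.45×10⁻³×(827.1⁴ − 268.400⁴).
T⁴ − T₀⁴ = 4.67985×10¹¹ − 5.18955×10⁹ = 4.62795×10¹¹ K⁴, so P_net = 59.5 W.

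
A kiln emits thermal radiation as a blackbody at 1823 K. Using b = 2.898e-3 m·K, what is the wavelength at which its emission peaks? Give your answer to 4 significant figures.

Wien's displacement law: λ_max = b/T = (2.898×10⁻³ m·K)/(1823 K) = 1.5897×10⁻⁶ m.
That is 1590 nm, in the infrared range.

λ_max ≈ 1590 nm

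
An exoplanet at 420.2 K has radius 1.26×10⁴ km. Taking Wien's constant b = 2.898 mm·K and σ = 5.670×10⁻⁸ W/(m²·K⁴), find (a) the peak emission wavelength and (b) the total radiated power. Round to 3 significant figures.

λ_max ≈ 6.90 μm; P ≈ 3.53×10¹⁸ W

(a) λ_max = b/T = 2.898×10⁻³/420.2 = 6.897×10⁻⁶ m = 6.90 μm.
Surface area A = 4πR² = 4π(1.26×10⁷ m)² = 1.99504×10¹⁵ m².
(b) P = σAT⁴ = 5.670×10⁻⁸×1.99504×10¹⁵×(420.2)⁴ = 3.53×10¹⁸ W.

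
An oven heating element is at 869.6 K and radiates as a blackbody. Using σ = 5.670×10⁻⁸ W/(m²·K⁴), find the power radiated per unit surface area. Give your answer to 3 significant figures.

Stefan–Boltzmann: I = σT⁴ = 5.670×10⁻⁸ × (869.6)⁴ = 3.24×10⁴ W/m².

I ≈ 3.24×10⁴ W/m²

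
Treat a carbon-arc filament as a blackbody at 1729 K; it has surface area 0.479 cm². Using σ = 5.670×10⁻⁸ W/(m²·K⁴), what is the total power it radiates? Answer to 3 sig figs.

P ≈ 24.3 W

Area A = 0.479 cm² = 4.79×10⁻⁵ m².
P = σAT⁴ = 5.670×10⁻⁸ × 4.79×10⁻⁵ × (1729)⁴ = 24.3 W.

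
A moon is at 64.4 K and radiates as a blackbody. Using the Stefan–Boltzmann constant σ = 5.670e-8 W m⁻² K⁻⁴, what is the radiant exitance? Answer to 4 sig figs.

Stefan–Boltzmann: I = σT⁴ = 5.670×10⁻⁸ × (64.4)⁴ = 0.9753 W/m².

I ≈ 0.9753 W/m²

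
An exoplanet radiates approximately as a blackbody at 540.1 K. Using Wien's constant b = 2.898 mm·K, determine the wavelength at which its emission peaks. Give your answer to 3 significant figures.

λ_max ≈ 5.37 μm

Wien's displacement law: λ_max = b/T = (2.898×10⁻³ m·K)/(540.1 K) = 5.366×10⁻⁶ m.
That is 5.37 μm, in the infrared range.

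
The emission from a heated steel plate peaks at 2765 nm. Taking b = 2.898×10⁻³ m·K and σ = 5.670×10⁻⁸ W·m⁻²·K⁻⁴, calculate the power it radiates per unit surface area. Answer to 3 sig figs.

I ≈ 6.84×10⁴ W/m²

Wien's law: T = b/λ_max = 2.898×10⁻³/2.765×10⁻⁶ = 1048.10 K.
Then I = σT⁴ = 5.670×10⁻⁸×(1048.10)⁴ = 6.84×10⁴ W/m².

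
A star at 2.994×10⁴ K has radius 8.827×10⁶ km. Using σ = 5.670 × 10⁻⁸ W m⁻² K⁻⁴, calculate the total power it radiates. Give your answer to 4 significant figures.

P ≈ 4.461×10³¹ W

Surface area A = 4πR² = 4π(8.827×10⁹ m)² = 9.79120×10²⁰ m².
P = σAT⁴ = 5.670×10⁻⁸ × 9.79120×10²⁰ × (2.994×10⁴)⁴ = 4.461×10³¹ W.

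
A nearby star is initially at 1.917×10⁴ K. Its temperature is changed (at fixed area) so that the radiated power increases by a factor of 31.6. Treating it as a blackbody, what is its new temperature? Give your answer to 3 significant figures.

T₂ ≈ 4.55×10⁴ K

P ∝ T⁴, so T₂/T₁ = (P₂/P₁)^(1/4) = (31.6)^(1/4) = 2.37095.
T₂ = 1.917×10⁴ × 2.37095 = 4.55×10⁴ K.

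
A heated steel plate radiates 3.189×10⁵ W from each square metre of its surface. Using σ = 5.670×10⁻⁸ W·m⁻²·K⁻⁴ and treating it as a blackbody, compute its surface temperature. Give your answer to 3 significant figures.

T ≈ 1.54×10³ K

I = σT⁴, so T = (I/σ)^(1/4) = (3.189×10⁵/(5.670×10⁻⁸))^(1/4) = 1.54×10³ K.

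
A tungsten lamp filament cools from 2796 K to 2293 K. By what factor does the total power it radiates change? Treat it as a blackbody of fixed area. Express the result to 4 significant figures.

P ∝ T⁴, so P₂/P₁ = (T₂/T₁)⁴ = (2293/2796)⁴ = (0.820100)⁴ = 0.4523.

P₂/P₁ ≈ 0.4523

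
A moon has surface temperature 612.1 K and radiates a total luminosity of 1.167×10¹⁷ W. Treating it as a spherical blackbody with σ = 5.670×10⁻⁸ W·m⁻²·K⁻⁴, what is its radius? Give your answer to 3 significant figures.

R ≈ 1.08×10⁶ m

L = 4πR²σT⁴ ⇒ R = √(L/(4πσT⁴)).
σT⁴ = 7959.26 W/m², so R = √(1.167×10¹⁷/(4π×7959.26)) = 1.08×10⁶ m.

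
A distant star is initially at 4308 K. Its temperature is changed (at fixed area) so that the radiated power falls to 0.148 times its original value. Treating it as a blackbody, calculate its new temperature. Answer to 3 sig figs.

T₂ ≈ 2.67×10³ K

P ∝ T⁴, so T₂/T₁ = (P₂/P₁)^(1/4) = (0.148)^(1/4) = 0.620248.
T₂ = 4308 × 0.620248 = 2.67×10³ K.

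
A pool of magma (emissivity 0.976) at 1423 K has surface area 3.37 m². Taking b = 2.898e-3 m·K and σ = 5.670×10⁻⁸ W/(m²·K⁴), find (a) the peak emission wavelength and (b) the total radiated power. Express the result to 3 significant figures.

(a) λ_max = b/T = 2.898×10⁻³/1423 = 2.037×10⁻⁶ m = 2.04 μm.
Area A = 3.37 m².
(b) P = εσAT⁴ = 0.976×5.670×10⁻⁸×3.37×(1423)⁴ = 7.65×10⁵ W.

λ_max ≈ 2.04 μm; P ≈ 7.65×10⁵ W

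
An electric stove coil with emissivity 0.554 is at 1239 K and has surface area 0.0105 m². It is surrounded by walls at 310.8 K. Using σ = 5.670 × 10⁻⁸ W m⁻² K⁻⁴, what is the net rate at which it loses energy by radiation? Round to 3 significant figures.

Area A = 0.0105 m².
Net radiated power P_net = εσA(T⁴ − T₀⁴) = 0.554×5.670×10⁻⁸×0.0105×(1239⁴ − 310.8⁴).
T⁴ − T₀⁴ = 2.35660×10¹² − 9.33091×10⁹ = 2.34727×10¹² K⁴, so P_net = 774 W.

Net loss ≈ 774 W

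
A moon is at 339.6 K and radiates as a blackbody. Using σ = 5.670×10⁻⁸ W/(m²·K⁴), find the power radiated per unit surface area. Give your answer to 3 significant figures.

I ≈ 754 W/m²

Stefan–Boltzmann: I = σT⁴ = 5.670×10⁻⁸ × (339.6)⁴ = 754 W/m².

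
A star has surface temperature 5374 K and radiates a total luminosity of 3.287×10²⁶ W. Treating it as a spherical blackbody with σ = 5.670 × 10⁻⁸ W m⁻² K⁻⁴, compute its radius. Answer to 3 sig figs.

L = 4πR²σT⁴ ⇒ R = √(L/(4πσT⁴)).
σT⁴ = 4.72905×10⁷ W/m², so R = √(3.287×10²⁶/(4π×4.72905×10⁷)) = 7.44×10⁸ m.

R ≈ 7.44×10⁸ m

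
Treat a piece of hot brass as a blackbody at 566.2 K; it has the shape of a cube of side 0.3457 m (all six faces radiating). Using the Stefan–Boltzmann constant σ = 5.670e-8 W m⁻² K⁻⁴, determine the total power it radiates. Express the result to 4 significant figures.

Area A = 6s² = 6×(0.3457 m)² = 0.717051 m².
P = σAT⁴ = 5.670×10⁻⁸ × 0.717051 × (566.2)⁴ = 4178 W.

P ≈ 4178 W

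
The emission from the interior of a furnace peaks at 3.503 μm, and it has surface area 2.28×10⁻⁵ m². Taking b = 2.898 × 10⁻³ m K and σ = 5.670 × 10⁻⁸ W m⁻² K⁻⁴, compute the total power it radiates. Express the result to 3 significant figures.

Wien's law: T = b/λ_max = 2.898×10⁻³/3.503×10⁻⁶ = 827.291 K.
Area A = 2.28×10⁻⁵ m².
Then P = σAT⁴ = 5.670×10⁻⁸×2.28×10⁻⁵×(827.291)⁴ = 0.606 W.

P ≈ 0.606 W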